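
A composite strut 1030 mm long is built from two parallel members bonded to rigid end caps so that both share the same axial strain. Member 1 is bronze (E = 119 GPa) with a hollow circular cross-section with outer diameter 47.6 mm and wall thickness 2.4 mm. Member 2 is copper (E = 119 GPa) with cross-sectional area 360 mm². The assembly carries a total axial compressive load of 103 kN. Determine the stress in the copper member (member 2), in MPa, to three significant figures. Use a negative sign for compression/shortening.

A_1 = 340.8 mm².
Equal strain + equilibrium ⇒ each member carries load in proportion to AE: A₁E₁ = 40560000 N, A₂E₂ = 42840000 N, ΣAE = 83400000 N.
σ₂ = P·E₂/ΣAE = -103000·119000/83400000 = -147 MPa.

-147 MPa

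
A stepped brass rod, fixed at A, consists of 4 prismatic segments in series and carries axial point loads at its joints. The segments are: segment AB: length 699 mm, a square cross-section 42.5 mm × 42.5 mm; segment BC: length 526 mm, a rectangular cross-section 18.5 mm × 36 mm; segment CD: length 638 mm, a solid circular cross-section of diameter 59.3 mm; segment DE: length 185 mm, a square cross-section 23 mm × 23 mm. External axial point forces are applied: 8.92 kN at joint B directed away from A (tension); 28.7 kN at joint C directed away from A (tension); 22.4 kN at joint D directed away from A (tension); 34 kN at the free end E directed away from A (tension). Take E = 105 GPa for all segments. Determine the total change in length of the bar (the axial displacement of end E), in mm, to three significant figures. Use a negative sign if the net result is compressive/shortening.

1.22 mm

Internal axial forces (sectioning from the free end, tension +): N_DE = 34 kN, N_CD = 56.4 kN, N_BC = 85.1 kN, N_AB = 94.02 kN.
A_AB = 1806 mm².
A_BC = 666 mm².
A_CD = 2762 mm².
A_DE = 529 mm².
δ_AB = 94020·699/(1806·105000) = 0.3465 mm
δ_BC = 85100·526/(666·105000) = 0.6401 mm
δ_CD = 56400·638/(2762·105000) = 0.1241 mm
δ_DE = 34000·185/(529·105000) = 0.1132 mm
δ = Σδ_i = 1.224 mm.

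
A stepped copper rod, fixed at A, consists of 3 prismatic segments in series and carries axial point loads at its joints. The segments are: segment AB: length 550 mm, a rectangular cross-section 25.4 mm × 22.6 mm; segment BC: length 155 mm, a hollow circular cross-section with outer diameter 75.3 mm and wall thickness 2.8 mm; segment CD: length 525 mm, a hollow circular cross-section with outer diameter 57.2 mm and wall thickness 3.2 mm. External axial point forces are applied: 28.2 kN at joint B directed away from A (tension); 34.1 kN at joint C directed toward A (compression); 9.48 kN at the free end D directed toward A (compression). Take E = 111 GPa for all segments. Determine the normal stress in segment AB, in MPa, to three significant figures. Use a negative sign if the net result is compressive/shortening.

-26.8 MPa

Internal axial forces (sectioning from the free end, tension +): N_CD = -9.48 kN, N_BC = -43.58 kN, N_AB = -15.38 kN.
A_AB = 574 mm².
σ_AB = N_AB/A_AB = -15380/574 = -26.79 MPa.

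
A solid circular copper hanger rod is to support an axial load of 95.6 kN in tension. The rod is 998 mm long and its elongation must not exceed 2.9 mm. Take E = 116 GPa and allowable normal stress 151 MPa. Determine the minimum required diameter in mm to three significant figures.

28.4 mm

Required area A ≥ P/σ_allow = 95600/151 = 633.1 mm².
For a solid circular section, d ≥ √(4A/π) = 28.39 mm.
Elongation limit: A ≥ PL/(Eδ_allow) = 95600·998/(116000·2.9) = 283.6 mm² ⇒ d ≥ 19 mm.
The stress limit governs.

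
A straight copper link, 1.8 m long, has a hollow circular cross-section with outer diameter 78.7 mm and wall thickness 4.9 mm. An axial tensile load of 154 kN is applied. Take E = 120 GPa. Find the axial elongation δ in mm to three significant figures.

A = 1136 mm².
δ_mech = NL/(AE) = 154000·1800/(1136·120000) = 2.033 mm.

2.03 mm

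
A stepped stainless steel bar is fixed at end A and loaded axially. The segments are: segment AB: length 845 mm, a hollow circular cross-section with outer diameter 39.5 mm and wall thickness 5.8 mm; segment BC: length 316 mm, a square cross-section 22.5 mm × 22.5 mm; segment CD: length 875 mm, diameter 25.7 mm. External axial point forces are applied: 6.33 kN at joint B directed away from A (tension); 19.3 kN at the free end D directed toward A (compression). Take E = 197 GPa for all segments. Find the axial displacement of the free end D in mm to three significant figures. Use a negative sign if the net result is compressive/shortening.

Internal axial forces (sectioning from the free end, tension +): N_CD = -19.3 kN, N_BC = -19.3 kN, N_AB = -12.97 kN.
A_AB = 614.1 mm².
A_BC = 506.2 mm².
A_CD = 518.7 mm².
δ_AB = -12970·845/(614.1·197000) = -0.0906 mm
δ_BC = -19300·316/(506.2·197000) = -0.06115 mm
δ_CD = -19300·875/(518.7·197000) = -0.1653 mm
δ = Σδ_i = -0.317 mm.

-0.317 mm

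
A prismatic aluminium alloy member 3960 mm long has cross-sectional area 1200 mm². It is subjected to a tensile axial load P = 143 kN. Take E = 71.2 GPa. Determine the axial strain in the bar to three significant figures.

0.00167

σ = N/A = 119.2 MPa; ε = σ/E = 119.2/71200 = 1.674e-03.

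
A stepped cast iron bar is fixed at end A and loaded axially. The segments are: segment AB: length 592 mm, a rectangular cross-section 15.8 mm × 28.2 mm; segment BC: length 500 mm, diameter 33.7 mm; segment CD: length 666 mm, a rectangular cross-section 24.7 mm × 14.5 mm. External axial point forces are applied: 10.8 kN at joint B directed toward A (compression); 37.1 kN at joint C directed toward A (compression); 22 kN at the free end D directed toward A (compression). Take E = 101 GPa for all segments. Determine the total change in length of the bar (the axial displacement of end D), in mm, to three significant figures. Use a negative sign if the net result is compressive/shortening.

Internal axial forces (sectioning from the free end, tension +): N_CD = -22 kN, N_BC = -59.1 kN, N_AB = -69.9 kN.
A_AB = 445.6 mm².
A_BC = 892 mm².
A_CD = 358.1 mm².
δ_AB = -69900·592/(445.6·101000) = -0.9195 mm
δ_BC = -59100·500/(892·101000) = -0.328 mm
δ_CD = -22000·666/(358.1·101000) = -0.4051 mm
δ = Σδ_i = -1.653 mm.

-1.65 mm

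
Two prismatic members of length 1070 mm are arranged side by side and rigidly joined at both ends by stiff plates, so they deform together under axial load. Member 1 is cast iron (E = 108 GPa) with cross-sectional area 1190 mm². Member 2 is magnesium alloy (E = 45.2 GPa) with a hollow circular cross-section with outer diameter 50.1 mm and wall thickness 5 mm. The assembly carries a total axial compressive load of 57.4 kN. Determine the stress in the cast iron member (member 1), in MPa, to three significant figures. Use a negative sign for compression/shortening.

-38.6 MPa

A_2 = 708.4 mm².
Equal strain + equilibrium ⇒ each member carries load in proportion to AE: A₁E₁ = 128500000 N, A₂E₂ = 32020000 N, ΣAE = 160500000 N.
σ₁ = P·E₁/ΣAE = -57400·108000/160500000 = -38.61 MPa.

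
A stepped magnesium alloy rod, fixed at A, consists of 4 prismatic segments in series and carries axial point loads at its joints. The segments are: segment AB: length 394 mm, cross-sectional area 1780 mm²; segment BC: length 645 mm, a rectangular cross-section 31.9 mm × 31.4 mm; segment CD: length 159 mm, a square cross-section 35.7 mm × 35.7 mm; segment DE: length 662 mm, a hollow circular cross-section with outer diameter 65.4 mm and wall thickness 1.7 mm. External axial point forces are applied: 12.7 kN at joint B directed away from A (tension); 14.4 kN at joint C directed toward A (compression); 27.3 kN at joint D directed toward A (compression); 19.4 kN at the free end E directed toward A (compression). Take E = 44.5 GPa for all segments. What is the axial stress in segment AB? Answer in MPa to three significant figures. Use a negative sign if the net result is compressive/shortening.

Internal axial forces (sectioning from the free end, tension +): N_DE = -19.4 kN, N_CD = -46.7 kN, N_BC = -61.1 kN, N_AB = -48.4 kN.
σ_AB = N_AB/A_AB = -48400/1780 = -27.19 MPa.

-27.2 MPa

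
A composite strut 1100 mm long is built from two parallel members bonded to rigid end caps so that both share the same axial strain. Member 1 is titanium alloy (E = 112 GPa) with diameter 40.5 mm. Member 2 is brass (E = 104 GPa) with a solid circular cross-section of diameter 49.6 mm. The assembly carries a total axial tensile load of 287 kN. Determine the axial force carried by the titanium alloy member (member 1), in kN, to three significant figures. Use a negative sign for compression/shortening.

A_1 = 1288 mm².
A_2 = 1932 mm².
Equal strain + equilibrium ⇒ each member carries load in proportion to AE: A₁E₁ = 144300000 N, A₂E₂ = 200900000 N, ΣAE = 345200000 N.
F₁ = P·A₁E₁/ΣAE = 287000·144300000/345200000 = 119900 N.

120 kN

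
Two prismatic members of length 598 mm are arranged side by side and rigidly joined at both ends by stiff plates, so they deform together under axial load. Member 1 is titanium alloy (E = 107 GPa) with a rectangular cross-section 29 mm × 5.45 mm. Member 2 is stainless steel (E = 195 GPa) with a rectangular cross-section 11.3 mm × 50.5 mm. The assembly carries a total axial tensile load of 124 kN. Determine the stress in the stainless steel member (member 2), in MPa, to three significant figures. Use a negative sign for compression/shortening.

A_1 = 158.1 mm².
A_2 = 570.7 mm².
Equal strain + equilibrium ⇒ each member carries load in proportion to AE: A₁E₁ = 16910000 N, A₂E₂ = 111300000 N, ΣAE = 128200000 N.
σ₂ = P·E₂/ΣAE = 124000·195000/128200000 = 188.6 MPa.

189 MPa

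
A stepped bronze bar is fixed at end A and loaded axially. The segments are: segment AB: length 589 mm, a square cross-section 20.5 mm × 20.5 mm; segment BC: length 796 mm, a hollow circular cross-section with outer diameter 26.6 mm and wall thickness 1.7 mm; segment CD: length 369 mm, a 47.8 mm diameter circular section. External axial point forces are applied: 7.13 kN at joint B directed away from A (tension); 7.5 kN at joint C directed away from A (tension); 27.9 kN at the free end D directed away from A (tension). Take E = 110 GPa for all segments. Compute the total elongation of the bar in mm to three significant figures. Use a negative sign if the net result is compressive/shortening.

2.52 mm

Internal axial forces (sectioning from the free end, tension +): N_CD = 27.9 kN, N_BC = 35.4 kN, N_AB = 42.53 kN.
A_AB = 420.2 mm².
A_BC = 133 mm².
A_CD = 1795 mm².
δ_AB = 42530·589/(420.2·110000) = 0.5419 mm
δ_BC = 35400·796/(133·110000) = 1.926 mm
δ_CD = 27900·369/(1795·110000) = 0.05215 mm
δ = Σδ_i = 2.52 mm.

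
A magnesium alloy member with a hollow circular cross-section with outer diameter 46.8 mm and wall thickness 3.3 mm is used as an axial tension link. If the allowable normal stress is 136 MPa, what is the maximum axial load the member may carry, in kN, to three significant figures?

A = 451 mm².
P_max = σ_allow · A = 136 · 451 = 61330 N = 61.33 kN.

61.3 kN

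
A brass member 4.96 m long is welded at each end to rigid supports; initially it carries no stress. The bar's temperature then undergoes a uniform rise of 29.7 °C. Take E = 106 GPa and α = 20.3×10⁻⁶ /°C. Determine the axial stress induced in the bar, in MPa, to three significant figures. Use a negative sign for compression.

-63.9 MPa

Free thermal expansion αLΔT = 20.3e-6 · 4960 · 29.7 = 2.99 mm.
The walls impose strain ε = −(2.99)/4960 = -6.0291e-04; σ = Eε = 106000 · -6.0291e-04 = -63.91 MPa.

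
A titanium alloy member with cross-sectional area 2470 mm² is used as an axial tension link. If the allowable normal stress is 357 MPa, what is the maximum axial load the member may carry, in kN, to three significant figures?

882 kN

P_max = σ_allow · A = 357 · 2470 = 881800 N = 881.8 kN.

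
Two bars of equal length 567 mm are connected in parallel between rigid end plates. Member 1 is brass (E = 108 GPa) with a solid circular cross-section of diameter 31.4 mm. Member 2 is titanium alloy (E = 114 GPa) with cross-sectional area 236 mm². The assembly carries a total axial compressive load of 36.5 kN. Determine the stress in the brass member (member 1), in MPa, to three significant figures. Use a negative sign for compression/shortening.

A_1 = 774.4 mm².
Equal strain + equilibrium ⇒ each member carries load in proportion to AE: A₁E₁ = 83630000 N, A₂E₂ = 26900000 N, ΣAE = 110500000 N.
σ₁ = P·E₁/ΣAE = -36500·108000/110500000 = -35.66 MPa.

-35.7 MPa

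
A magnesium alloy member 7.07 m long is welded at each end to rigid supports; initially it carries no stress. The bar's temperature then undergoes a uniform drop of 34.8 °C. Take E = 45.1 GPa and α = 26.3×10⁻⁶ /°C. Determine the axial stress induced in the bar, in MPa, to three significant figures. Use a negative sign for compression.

41.3 MPa

Free thermal expansion αLΔT = 26.3e-6 · 7070 · -34.8 = -6.471 mm.
The walls impose strain ε = −(-6.471)/7070 = 9.1524e-04; σ = Eε = 45100 · 9.1524e-04 = 41.28 MPa.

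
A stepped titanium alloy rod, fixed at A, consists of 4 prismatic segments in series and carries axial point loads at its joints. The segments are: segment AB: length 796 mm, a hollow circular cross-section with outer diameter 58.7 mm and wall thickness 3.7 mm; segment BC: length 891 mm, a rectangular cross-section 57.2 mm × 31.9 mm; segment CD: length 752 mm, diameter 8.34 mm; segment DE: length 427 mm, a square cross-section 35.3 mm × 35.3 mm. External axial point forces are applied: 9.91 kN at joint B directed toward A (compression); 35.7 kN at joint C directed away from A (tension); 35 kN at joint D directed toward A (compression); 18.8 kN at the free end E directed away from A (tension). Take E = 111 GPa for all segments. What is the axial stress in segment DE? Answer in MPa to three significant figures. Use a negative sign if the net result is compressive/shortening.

Internal axial forces (sectioning from the free end, tension +): N_DE = 18.8 kN, N_CD = -16.2 kN, N_BC = 19.5 kN, N_AB = 9.59 kN.
A_DE = 1246 mm².
σ_DE = N_DE/A_DE = 18800/1246 = 15.09 MPa.

15.1 MPa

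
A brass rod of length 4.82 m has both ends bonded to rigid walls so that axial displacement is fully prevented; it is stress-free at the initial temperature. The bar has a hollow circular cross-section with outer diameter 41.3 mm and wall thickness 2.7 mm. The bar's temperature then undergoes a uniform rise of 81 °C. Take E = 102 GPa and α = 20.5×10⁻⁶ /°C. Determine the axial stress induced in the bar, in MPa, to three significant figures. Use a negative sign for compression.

-169 MPa

Free thermal expansion αLΔT = 20.5e-6 · 4820 · 81 = 8.004 mm.
The walls impose strain ε = −(8.004)/4820 = -1.6605e-03; σ = Eε = 102000 · -1.6605e-03 = -169.4 MPa.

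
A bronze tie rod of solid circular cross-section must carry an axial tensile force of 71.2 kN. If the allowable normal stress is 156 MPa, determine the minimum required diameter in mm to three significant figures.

24.1 mm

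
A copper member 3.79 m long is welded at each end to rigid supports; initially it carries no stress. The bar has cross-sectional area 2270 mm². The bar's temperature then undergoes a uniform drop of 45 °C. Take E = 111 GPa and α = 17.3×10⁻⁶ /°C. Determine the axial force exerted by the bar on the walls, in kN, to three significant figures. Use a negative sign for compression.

196 kN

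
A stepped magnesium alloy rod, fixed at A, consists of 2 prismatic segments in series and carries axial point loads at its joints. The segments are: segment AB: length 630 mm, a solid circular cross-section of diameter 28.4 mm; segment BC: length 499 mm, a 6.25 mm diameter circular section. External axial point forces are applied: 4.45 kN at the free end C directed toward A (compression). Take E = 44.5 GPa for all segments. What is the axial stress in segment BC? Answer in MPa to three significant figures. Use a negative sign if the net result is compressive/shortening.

Internal axial forces (sectioning from the free end, tension +): N_BC = -4.45 kN, N_AB = -4.45 kN.
A_BC = 30.68 mm².
σ_BC = N_BC/A_BC = -4450/30.68 = -145 MPa.

-145 MPa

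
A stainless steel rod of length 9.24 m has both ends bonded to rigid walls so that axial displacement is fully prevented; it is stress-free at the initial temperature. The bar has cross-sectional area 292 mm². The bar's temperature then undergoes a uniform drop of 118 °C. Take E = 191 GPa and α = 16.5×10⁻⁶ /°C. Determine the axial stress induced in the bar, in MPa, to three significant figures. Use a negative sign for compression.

Free thermal expansion αLΔT = 16.5e-6 · 9240 · -118 = -17.99 mm.
The walls impose strain ε = −(-17.99)/9240 = 1.9470e-03; σ = Eε = 191000 · 1.9470e-03 = 371.9 MPa.

372 MPa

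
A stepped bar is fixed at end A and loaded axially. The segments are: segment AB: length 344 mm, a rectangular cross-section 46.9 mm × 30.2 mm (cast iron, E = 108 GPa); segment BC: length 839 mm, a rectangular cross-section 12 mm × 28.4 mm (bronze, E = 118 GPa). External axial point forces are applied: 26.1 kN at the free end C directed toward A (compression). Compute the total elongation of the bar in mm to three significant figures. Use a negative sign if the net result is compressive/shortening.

Internal axial forces (sectioning from the free end, tension +): N_BC = -26.1 kN, N_AB = -26.1 kN.
A_AB = 1416 mm².
A_BC = 340.8 mm².
δ_AB = -26100·344/(1416·108000) = -0.05869 mm
δ_BC = -26100·839/(340.8·118000) = -0.5445 mm
δ = Σδ_i = -0.6032 mm.

-0.603 mm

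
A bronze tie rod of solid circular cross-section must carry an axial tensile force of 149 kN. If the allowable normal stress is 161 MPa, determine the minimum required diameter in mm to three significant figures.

Required area A ≥ P/σ_allow = 149000/161 = 925.5 mm².
For a solid circular section, d ≥ √(4A/π) = 34.33 mm.

34.3 mm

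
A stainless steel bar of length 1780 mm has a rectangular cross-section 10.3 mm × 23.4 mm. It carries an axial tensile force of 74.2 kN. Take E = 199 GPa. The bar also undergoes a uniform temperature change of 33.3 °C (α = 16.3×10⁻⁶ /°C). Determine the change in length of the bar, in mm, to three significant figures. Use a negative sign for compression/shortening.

A = 241 mm².
δ_mech = NL/(AE) = 74200·1780/(241·199000) = 2.754 mm.
δ_thermal = αLΔT = 16.3e-6·1780·33.3 = 0.9662 mm.
δ = δ_mech + δ_thermal = 3.72 mm.

3.72 mm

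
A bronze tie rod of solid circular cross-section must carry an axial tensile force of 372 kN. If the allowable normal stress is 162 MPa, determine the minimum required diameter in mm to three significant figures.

54.1 mm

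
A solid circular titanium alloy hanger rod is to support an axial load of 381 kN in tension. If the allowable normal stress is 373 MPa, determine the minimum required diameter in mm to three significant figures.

36.1 mm

Required area A ≥ P/σ_allow = 381000/373 = 1021 mm².
For a solid circular section, d ≥ √(4A/π) = 36.06 mm.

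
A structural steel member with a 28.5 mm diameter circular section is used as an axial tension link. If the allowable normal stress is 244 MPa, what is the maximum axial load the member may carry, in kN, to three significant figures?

156 kN

A = 637.9 mm².
P_max = σ_allow · A = 244 · 637.9 = 155700 N = 155.7 kN.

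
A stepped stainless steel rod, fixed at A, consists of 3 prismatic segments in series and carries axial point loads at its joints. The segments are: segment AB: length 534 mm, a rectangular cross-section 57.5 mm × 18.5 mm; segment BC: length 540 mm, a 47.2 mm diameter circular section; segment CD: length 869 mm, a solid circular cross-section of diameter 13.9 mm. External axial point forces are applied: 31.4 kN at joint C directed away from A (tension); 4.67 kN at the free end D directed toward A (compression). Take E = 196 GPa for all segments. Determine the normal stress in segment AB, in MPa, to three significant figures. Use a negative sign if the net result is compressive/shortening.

25.1 MPa

Internal axial forces (sectioning from the free end, tension +): N_CD = -4.67 kN, N_BC = 26.73 kN, N_AB = 26.73 kN.
A_AB = 1064 mm².
σ_AB = N_AB/A_AB = 26730/1064 = 25.13 MPa.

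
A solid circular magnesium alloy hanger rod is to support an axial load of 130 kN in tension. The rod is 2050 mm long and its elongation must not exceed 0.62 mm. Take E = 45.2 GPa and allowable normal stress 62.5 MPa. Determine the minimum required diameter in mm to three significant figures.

110 mm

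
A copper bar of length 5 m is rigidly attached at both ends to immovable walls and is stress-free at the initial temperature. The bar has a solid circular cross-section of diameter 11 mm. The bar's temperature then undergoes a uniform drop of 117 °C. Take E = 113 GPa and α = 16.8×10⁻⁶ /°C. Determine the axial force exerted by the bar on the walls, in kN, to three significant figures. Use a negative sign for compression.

21.1 kN

Free thermal expansion αLΔT = 16.8e-6 · 5000 · -117 = -9.828 mm.
The walls impose strain ε = −(-9.828)/5000 = 1.9656e-03; σ = Eε = 113000 · 1.9656e-03 = 222.1 MPa.
Wall reaction R = σ·A = 222.1·95.03 = 21110 N = 21.11 kN.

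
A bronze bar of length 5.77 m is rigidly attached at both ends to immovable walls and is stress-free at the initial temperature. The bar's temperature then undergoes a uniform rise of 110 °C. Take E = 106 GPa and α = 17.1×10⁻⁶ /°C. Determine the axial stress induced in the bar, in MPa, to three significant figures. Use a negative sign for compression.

Free thermal expansion αLΔT = 17.1e-6 · 5770 · 110 = 10.85 mm.
The walls impose strain ε = −(10.85)/5770 = -1.8810e-03; σ = Eε = 106000 · -1.8810e-03 = -199.4 MPa.

-199 MPa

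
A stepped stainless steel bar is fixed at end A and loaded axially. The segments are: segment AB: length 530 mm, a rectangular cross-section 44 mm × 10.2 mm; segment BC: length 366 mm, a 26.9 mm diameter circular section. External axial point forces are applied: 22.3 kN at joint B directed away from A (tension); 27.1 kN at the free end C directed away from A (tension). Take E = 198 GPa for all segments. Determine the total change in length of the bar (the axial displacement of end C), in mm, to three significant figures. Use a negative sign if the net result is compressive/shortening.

0.383 mm

Internal axial forces (sectioning from the free end, tension +): N_BC = 27.1 kN, N_AB = 49.4 kN.
A_AB = 448.8 mm².
A_BC = 568.3 mm².
δ_AB = 49400·530/(448.8·198000) = 0.2946 mm
δ_BC = 27100·366/(568.3·198000) = 0.08814 mm
δ = Σδ_i = 0.3828 mm.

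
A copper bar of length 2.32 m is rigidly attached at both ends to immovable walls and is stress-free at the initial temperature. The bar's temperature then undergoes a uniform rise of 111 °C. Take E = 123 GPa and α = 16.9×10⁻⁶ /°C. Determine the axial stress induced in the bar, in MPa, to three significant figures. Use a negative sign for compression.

-231 MPa

Free thermal expansion αLΔT = 16.9e-6 · 2320 · 111 = 4.352 mm.
The walls impose strain ε = −(4.352)/2320 = -1.8759e-03; σ = Eε = 123000 · -1.8759e-03 = -230.7 MPa.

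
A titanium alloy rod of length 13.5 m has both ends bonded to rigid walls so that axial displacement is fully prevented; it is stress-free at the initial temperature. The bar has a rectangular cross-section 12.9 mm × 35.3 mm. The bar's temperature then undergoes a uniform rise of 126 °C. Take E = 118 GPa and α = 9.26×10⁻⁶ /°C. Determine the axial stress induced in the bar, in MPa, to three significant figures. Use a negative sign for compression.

-138 MPa

Free thermal expansion αLΔT = 9.26e-6 · 13500 · 126 = 15.75 mm.
The walls impose strain ε = −(15.75)/13500 = -1.1668e-03; σ = Eε = 118000 · -1.1668e-03 = -137.7 MPa.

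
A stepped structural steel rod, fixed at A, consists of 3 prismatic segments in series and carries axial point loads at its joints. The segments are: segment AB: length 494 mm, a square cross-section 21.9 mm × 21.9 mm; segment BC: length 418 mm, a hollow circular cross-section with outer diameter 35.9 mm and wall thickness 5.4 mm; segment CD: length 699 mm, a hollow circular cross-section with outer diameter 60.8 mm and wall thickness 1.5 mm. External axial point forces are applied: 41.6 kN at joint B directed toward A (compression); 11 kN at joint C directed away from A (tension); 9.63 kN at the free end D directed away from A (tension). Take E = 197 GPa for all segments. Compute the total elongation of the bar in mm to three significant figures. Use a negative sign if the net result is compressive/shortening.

0.0972 mm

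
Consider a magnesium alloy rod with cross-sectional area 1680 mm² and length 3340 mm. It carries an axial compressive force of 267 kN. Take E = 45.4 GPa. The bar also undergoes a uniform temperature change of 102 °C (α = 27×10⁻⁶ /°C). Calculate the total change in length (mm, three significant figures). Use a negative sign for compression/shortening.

-2.49 mm

δ_mech = NL/(AE) = -267000·3340/(1680·45400) = -11.69 mm.
δ_thermal = αLΔT = 27e-6·3340·102 = 9.198 mm.
δ = δ_mech + δ_thermal = -2.494 mm.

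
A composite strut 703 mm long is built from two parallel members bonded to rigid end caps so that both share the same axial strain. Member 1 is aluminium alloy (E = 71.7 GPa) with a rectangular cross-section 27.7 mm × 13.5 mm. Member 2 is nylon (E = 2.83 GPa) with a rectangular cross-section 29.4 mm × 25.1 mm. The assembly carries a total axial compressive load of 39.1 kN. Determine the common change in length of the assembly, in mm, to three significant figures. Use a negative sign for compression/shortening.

-0.951 mm

A_1 = 373.9 mm².
A_2 = 737.9 mm².
Equal strain + equilibrium ⇒ each member carries load in proportion to AE: A₁E₁ = 26810000 N, A₂E₂ = 2088000 N, ΣAE = 28900000 N.
δ = PL/ΣAE = -39100·703/28900000 = -0.9511 mm.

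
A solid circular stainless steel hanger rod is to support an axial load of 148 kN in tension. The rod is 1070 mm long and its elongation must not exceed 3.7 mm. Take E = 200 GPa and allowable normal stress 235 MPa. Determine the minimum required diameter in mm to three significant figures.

Required area A ≥ P/σ_allow = 148000/235 = 629.8 mm².
For a solid circular section, d ≥ √(4A/π) = 28.32 mm.
Elongation limit: A ≥ PL/(Eδ_allow) = 148000·1070/(200000·3.7) = 214 mm² ⇒ d ≥ 16.51 mm.
The stress limit governs.

28.3 mm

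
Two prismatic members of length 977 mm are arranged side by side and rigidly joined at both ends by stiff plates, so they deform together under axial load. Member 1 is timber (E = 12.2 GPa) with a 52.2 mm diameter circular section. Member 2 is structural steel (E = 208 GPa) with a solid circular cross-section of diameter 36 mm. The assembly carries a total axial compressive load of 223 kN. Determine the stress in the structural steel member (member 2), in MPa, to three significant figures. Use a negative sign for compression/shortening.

A_1 = 2140 mm².
A_2 = 1018 mm².
Equal strain + equilibrium ⇒ each member carries load in proportion to AE: A₁E₁ = 26110000 N, A₂E₂ = 211700000 N, ΣAE = 237800000 N.
σ₂ = P·E₂/ΣAE = -223000·208000/237800000 = -195 MPa.

-195 MPa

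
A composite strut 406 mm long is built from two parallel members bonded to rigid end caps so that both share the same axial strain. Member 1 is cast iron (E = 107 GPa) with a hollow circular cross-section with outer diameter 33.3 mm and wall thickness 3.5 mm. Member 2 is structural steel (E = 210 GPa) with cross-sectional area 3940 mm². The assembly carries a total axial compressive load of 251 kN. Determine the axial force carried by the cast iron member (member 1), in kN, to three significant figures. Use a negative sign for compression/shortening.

A_1 = 327.7 mm².
Equal strain + equilibrium ⇒ each member carries load in proportion to AE: A₁E₁ = 35060000 N, A₂E₂ = 827400000 N, ΣAE = 862500000 N.
F₁ = P·A₁E₁/ΣAE = -251000·35060000/862500000 = -10200 N.

-10.2 kN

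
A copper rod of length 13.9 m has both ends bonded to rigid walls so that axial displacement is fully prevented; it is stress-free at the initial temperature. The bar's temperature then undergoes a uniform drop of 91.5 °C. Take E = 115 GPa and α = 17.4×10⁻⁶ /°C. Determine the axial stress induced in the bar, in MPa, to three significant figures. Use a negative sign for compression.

183 MPa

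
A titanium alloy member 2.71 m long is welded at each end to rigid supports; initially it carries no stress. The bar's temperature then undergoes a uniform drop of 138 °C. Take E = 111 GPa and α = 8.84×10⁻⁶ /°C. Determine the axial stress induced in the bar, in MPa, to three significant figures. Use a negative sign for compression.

135 MPa

Free thermal expansion αLΔT = 8.84e-6 · 2710 · -138 = -3.306 mm.
The walls impose strain ε = −(-3.306)/2710 = 1.2199e-03; σ = Eε = 111000 · 1.2199e-03 = 135.4 MPa.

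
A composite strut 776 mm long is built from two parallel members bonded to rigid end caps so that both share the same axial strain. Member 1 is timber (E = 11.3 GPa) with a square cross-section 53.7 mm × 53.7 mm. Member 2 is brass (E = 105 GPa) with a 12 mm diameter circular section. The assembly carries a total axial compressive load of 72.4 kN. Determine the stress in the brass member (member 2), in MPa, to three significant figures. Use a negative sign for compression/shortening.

-171 MPa

A_1 = 2884 mm².
A_2 = 113.1 mm².
Equal strain + equilibrium ⇒ each member carries load in proportion to AE: A₁E₁ = 32590000 N, A₂E₂ = 11880000 N, ΣAE = 44460000 N.
σ₂ = P·E₂/ΣAE = -72400·105000/44460000 = -171 MPa.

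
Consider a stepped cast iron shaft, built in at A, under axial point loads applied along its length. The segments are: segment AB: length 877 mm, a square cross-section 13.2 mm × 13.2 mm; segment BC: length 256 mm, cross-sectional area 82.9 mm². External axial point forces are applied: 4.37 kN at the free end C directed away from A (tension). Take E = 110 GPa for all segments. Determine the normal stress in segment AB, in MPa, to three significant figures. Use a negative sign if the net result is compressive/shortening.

25.1 MPa

Internal axial forces (sectioning from the free end, tension +): N_BC = 4.37 kN, N_AB = 4.37 kN.
A_AB = 174.2 mm².
σ_AB = N_AB/A_AB = 4370/174.2 = 25.08 MPa.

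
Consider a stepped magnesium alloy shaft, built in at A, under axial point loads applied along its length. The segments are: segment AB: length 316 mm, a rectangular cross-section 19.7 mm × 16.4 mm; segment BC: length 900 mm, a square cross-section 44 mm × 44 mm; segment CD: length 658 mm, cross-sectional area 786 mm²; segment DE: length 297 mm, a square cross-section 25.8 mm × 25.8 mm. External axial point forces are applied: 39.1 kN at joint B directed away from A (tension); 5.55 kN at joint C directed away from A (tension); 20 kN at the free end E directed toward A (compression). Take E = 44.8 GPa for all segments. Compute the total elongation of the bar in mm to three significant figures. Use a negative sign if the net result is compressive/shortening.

Internal axial forces (sectioning from the free end, tension +): N_DE = -20 kN, N_CD = -20 kN, N_BC = -14.45 kN, N_AB = 24.65 kN.
A_AB = 323.1 mm².
A_BC = 1936 mm².
A_DE = 665.6 mm².
δ_AB = 24650·316/(323.1·44800) = 0.5382 mm
δ_BC = -14450·900/(1936·44800) = -0.1499 mm
δ_CD = -20000·658/(786·44800) = -0.3737 mm
δ_DE = -20000·297/(665.6·44800) = -0.1992 mm
δ = Σδ_i = -0.1847 mm.

-0.185 mm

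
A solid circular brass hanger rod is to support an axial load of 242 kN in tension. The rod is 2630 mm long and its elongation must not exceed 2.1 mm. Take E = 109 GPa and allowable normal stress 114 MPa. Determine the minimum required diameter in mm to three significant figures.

Required area A ≥ P/σ_allow = 242000/114 = 2123 mm².
For a solid circular section, d ≥ √(4A/π) = 51.99 mm.
Elongation limit: A ≥ PL/(Eδ_allow) = 242000·2630/(109000·2.1) = 2781 mm² ⇒ d ≥ 59.5 mm.
The elongation limit governs.

59.5 mm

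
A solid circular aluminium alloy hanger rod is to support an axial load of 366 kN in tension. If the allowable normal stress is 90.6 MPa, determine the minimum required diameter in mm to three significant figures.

71.7 mm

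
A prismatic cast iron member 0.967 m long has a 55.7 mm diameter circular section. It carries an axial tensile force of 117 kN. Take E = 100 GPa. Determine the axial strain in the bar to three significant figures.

A = 2437 mm².
σ = N/A = 48.02 MPa; ε = σ/E = 48.02/100000 = 4.802e-04.

4.80e-04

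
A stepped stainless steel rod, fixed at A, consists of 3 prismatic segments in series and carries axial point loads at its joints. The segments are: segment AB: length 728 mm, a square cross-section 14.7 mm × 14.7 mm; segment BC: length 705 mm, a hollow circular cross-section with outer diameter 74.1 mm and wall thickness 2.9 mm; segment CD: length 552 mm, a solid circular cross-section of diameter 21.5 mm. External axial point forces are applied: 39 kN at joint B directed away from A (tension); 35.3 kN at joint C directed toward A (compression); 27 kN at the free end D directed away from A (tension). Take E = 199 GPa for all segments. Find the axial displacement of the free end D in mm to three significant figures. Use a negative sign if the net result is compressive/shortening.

Internal axial forces (sectioning from the free end, tension +): N_CD = 27 kN, N_BC = -8.3 kN, N_AB = 30.7 kN.
A_AB = 216.1 mm².
A_BC = 648.7 mm².
A_CD = 363.1 mm².
δ_AB = 30700·728/(216.1·199000) = 0.5197 mm
δ_BC = -8300·705/(648.7·199000) = -0.04533 mm
δ_CD = 27000·552/(363.1·199000) = 0.2063 mm
δ = Σδ_i = 0.6807 mm.

0.681 mm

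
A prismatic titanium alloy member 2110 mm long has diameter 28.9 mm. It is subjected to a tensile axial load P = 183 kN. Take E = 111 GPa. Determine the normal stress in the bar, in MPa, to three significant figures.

279 MPa

A = 656 mm².
σ = N/A = 183000/656 = 279 MPa.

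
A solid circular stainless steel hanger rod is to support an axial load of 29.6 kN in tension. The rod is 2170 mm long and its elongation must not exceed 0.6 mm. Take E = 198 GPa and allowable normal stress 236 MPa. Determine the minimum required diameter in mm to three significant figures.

26.2 mm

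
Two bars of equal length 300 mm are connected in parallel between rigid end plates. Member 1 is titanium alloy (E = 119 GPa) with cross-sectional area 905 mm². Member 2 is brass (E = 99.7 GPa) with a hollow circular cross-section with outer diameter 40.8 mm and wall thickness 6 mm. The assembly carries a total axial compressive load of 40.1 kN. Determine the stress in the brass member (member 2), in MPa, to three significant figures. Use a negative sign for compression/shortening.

A_2 = 656 mm².
Equal strain + equilibrium ⇒ each member carries load in proportion to AE: A₁E₁ = 107700000 N, A₂E₂ = 65400000 N, ΣAE = 173100000 N.
σ₂ = P·E₂/ΣAE = -40100·99700/173100000 = -23.1 MPa.

-23.1 MPa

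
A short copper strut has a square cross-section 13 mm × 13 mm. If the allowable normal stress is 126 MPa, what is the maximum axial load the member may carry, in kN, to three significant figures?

21.3 kN

A = 169 mm².
P_max = σ_allow · A = 126 · 169 = 21290 N = 21.29 kN.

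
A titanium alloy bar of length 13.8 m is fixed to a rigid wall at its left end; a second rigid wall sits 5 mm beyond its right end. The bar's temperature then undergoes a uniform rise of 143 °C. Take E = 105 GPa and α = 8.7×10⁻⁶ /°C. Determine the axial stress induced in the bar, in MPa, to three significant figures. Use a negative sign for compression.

-92.6 MPa

Free thermal expansion αLΔT = 8.7e-6 · 13800 · 143 = 17.17 mm.
The walls engage after the gap closes; constrained expansion = 17.17 − 5 = 12.17 mm.
The walls impose strain ε = −(12.17)/13800 = -8.8178e-04; σ = Eε = 105000 · -8.8178e-04 = -92.59 MPa.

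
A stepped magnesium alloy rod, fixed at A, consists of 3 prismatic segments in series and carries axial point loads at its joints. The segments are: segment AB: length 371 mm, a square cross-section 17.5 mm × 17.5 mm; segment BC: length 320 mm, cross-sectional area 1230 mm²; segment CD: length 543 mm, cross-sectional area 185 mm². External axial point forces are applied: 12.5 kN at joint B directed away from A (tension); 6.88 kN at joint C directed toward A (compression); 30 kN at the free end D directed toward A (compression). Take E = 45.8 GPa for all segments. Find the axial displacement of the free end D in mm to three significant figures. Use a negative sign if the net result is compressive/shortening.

Internal axial forces (sectioning from the free end, tension +): N_CD = -30 kN, N_BC = -36.88 kN, N_AB = -24.38 kN.
A_AB = 306.2 mm².
δ_AB = -24380·371/(306.2·45800) = -0.6449 mm
δ_BC = -36880·320/(1230·45800) = -0.2095 mm
δ_CD = -30000·543/(185·45800) = -1.923 mm
δ = Σδ_i = -2.777 mm.

-2.78 mm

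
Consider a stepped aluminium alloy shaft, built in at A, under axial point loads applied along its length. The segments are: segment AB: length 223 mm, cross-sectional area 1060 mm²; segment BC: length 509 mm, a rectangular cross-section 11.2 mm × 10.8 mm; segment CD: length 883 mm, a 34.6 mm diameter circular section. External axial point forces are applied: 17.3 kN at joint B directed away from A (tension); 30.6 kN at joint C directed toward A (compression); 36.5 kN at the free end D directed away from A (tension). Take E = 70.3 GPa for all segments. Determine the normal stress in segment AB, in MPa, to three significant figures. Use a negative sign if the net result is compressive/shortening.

21.9 MPa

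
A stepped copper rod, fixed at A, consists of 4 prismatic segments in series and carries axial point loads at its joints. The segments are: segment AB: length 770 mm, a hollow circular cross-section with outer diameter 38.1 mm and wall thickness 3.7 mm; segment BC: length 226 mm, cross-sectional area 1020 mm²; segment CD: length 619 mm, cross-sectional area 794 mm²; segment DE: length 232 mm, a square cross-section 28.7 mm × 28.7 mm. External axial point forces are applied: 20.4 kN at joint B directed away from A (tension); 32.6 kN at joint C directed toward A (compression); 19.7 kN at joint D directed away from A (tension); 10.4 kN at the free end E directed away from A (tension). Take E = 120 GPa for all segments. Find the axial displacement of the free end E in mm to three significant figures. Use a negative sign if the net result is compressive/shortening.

0.503 mm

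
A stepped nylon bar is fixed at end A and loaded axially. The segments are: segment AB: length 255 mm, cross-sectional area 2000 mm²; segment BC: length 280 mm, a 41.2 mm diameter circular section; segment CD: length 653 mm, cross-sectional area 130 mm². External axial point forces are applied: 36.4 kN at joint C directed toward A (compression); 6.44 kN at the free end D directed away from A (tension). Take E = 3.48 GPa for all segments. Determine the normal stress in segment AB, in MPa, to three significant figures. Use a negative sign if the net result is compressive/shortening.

-15.0 MPa

Internal axial forces (sectioning from the free end, tension +): N_CD = 6.44 kN, N_BC = -29.96 kN, N_AB = -29.96 kN.
σ_AB = N_AB/A_AB = -29960/2000 = -14.98 MPa.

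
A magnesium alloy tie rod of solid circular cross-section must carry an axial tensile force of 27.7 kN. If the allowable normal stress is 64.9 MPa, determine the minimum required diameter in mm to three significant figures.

23.3 mm

Required area A ≥ P/σ_allow = 27700/64.9 = 426.8 mm².
For a solid circular section, d ≥ √(4A/π) = 23.31 mm.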